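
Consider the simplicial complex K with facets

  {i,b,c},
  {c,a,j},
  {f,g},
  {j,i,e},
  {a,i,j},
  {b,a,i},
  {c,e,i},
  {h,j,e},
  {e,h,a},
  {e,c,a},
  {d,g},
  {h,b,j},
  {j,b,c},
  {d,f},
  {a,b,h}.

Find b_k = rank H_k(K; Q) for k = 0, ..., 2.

b_0 = 2, b_1 = 1, b_2 = 0.

Take the total order a < b < c < d < e < f < g < h < i < j on the vertex set. Then K (dimension 2) consists of the simplices:

  0-simplices (10): a, b, c, d, e, f, g, h, i, j
  1-simplices (21): ab, ac, ae, ah, ai, aj, bc, bh, bi, bj, ce, ci, cj, df, dg, eh, ei, ej, fg, hj, ij
  2-simplices (12): abh, abi, ace, acj, aeh, aij, bci, bcj, bhj, cei, ehj, eij

giving chain groups C_0 ≅ Z^10, C_1 ≅ Z^21, C_2 ≅ Z^12.

The boundary map ∂_1: C_1 → C_0 is given by ∂[p,q] = [q] − [p]. For instance
  ∂ah = h − a.
The resulting 10×21 matrix has rank 8, and its Smith normal form has invariant factors (1,1,1,1,1,1,1,1).

The boundary map ∂_2: C_2 → C_1 acts by ∂[p,q,r] = [q,r] − [p,r] + [p,q]. For instance
  ∂cei = ei − ci + ce,
  ∂ace = ce − ae + ac.
The 21×12 boundary matrix has rank 12 and Smith normal form diag(1,1,1,1,1,1,1,1,1,1,1,2).

From H_k ≅ ker(∂_k) / im(∂_{k+1}) we obtain:

  H_0: rank C_0 − rank ∂_1 = 10 − 8 = 2, and the invariant factors of ∂_1 are all 1, so H_0 = Z^2.
  H_1: rank ker ∂_1 − rank ∂_2 = (21 − 8) − 12 = 1, and ∂_2 has invariant factor 2 > 1, so H_1 = Z ⊕ Z_2.
  H_2: rank ker ∂_2 − rank ∂_3 = (12 − 12) − 0 = 0, and there is no ∂_3, so H_2 = 0.

As a check, the Euler characteristic is 10 − 21 + 12 = 1, which agrees with 2 − 1 + 0 = 1.

Hence the Betti numbers are b_0 = 2, b_1 = 1, b_2 = 0.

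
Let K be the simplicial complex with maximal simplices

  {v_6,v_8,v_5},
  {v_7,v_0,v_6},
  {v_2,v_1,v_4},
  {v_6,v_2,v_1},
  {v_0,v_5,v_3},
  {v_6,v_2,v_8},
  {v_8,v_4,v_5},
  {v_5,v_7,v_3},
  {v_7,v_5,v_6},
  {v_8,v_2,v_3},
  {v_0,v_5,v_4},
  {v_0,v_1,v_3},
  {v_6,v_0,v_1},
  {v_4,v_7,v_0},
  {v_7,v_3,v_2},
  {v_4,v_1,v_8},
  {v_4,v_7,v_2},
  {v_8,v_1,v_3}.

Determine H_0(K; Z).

H_0 = Z.

Fix the vertex order v_0 < v_1 < v_2 < v_3 < v_4 < v_5 < v_6 < v_7 < v_8 and write every simplex with vertices in increasing order. Then dim K = 2 and the simplices of K are:

  0-simplices (9): [v_0], [v_1], [v_2], [v_3], [v_4], [v_5], [v_6], [v_7], [v_8]
  1-simplices (27): (27 of them)
  2-simplices (18): (18 of them)

Hence C_0 ≅ Z^9, C_1 ≅ Z^27, C_2 ≅ Z^18.

∂_1: C_1 → C_0 is given by ∂[p,q] = [q] − [p].
This gives a 9×27 integer matrix of rank 8; reducing to Smith normal form yields diagonal entries (1,1,1,1,1,1,1,1).

∂_2: C_2 → C_1 maps a triangle to the signed sum of its edges. For instance
  ∂[v_1,v_2,v_6] = [v_2,v_6] − [v_1,v_6] + [v_1,v_2],
  ∂[v_1,v_2,v_4] = [v_2,v_4] − [v_1,v_4] + [v_1,v_2].
The 27×18 boundary matrix has rank 18 and Smith normal form diag(1,1,1,1,1,1,1,1,1,1,1,1,1,1,1,1,1,2).

Reading off H_k = ker ∂_k / im ∂_{k+1}:

  H_0: rank C_0 − rank ∂_1 = 9 − 8 = 1, and the invariant factors of ∂_1 are all 1, so H_0 = Z.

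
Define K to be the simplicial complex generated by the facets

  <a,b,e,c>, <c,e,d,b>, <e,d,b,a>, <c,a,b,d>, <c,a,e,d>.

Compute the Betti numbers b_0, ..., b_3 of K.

Order the vertices as a < b < c < d < e. Listing each simplex with vertices in this order, K has dimension 3 with simplices:

  0-simplices (5): a, b, c, d, e
  1-simplices (10): ab, ac, ad, ae, bc, bd, be, cd, ce, de
  2-simplices (10): abc, abd, abe, acd, ace, ade, bcd, bce, bde, cde
  3-simplices (5): abcd, abce, abde, acde, bcde

so the chain groups are C_0 ≅ Z^5, C_1 ≅ Z^10, C_2 ≅ Z^10, C_3 ≅ Z^5.

Boundary ∂_1: C_1 → C_0 maps an edge to its endpoints' difference, ∂[p,q] = q − p.
The resulting 5×10 matrix has rank 4, and its Smith normal form has invariant factors (1,1,1,1).

∂_2: C_2 → C_1 acts by ∂[p,q,r] = [q,r] − [p,r] + [p,q]. For instance
  ∂bde = de − be + bd,
  ∂cde = de − ce + cd.
As a 10×10 matrix over Z this has rank 6, with invariant factors (1,1,1,1,1,1).

Boundary ∂_3: C_3 → C_2 sends each 3-simplex σ to the alternating sum Σ_i (−1)^i (σ with its i-th vertex removed). For instance
  ∂abde = bde − ade + abe − abd,
  ∂bcde = cde − bde + bce − bcd.
As a 10×5 matrix over Z this has rank 4, with invariant factors (1,1,1,1).

Computing H_k = (kernel of ∂_k) / (image of ∂_{k+1}):

  H_0: rank C_0 − rank ∂_1 = 5 − 4 = 1, and the invariant factors of ∂_1 are all 1, so H_0 ≅ Z.
  H_1: rank ker ∂_1 − rank ∂_2 = (10 − 4) − 6 = 0, and the invariant factors of ∂_2 are all 1, so H_1 ≅ 0.
  H_2: rank ker ∂_2 − rank ∂_3 = (10 − 6) − 4 = 0, and the invariant factors of ∂_3 are all 1, so H_2 ≅ 0.
  H_3: rank ker ∂_3 − rank ∂_4 = (5 − 4) − 0 = 1, and there is no ∂_4, so H_3 ≅ Z.

As a check, the Euler characteristic is 5 − 10 + 10 − 5 = 0, which agrees with 1 − 0 + 0 − 1 = 0.

Hence the Betti numbers are b_0 = 1, b_1 = 0, b_2 = 0, b_3 = 1.

b_0 = 1, b_1 = 0, b_2 = 0, b_3 = 1.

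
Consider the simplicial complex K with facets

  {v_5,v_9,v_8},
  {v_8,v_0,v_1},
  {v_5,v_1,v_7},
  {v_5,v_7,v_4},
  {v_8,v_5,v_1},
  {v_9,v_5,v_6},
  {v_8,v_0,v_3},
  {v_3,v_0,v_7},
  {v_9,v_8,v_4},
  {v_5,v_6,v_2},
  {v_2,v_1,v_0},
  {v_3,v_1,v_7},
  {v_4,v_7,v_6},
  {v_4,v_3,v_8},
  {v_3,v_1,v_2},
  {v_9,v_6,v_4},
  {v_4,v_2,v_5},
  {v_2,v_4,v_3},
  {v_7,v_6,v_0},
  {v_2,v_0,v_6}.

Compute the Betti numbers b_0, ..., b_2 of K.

b_0 = 1, b_1 = 1, b_2 = 0.

Take the total order v_0 < v_1 < v_2 < v_3 < v_4 < v_5 < v_6 < v_7 < v_8 < v_9 on the vertex set. Then K (dimension 2) consists of the simplices:

  0-simplices (10): [v_0], [v_1], [v_2], [v_3], [v_4], [v_5], [v_6], [v_7], [v_8], [v_9]
  1-simplices (30): (30 of them)
  2-simplices (20): (20 of them)

so the chain groups are C_0 ≅ Z^10, C_1 ≅ Z^30, C_2 ≅ Z^20.

The boundary map ∂_1: C_1 → C_0 sends each edge [p,q] (with p < q) to q − p. For instance
  ∂[v_4,v_5] = [v_5] − [v_4].
This gives a 10×30 integer matrix of rank 9; reducing to Smith normal form yields diagonal entries (1,1,1,1,1,1,1,1,1).

∂_2: C_2 → C_1 maps a triangle to the signed sum of its edges. For instance
  ∂[v_2,v_3,v_4] = [v_3,v_4] − [v_2,v_4] + [v_2,v_3],
  ∂[v_1,v_2,v_3] = [v_2,v_3] − [v_1,v_3] + [v_1,v_2].
This gives a 30×20 integer matrix of rank 20; reducing to Smith normal form yields diagonal entries (1,1,1,1,1,1,1,1,1,1,1,1,1,1,1,1,1,1,1,2).

Computing H_k = (kernel of ∂_k) / (image of ∂_{k+1}):

  H_0: rank C_0 − rank ∂_1 = 10 − 9 = 1, and the invariant factors of ∂_1 are all 1, so H_0 = Z.
  H_1: rank ker ∂_1 − rank ∂_2 = (30 − 9) − 20 = 1, and ∂_2 has invariant factor 2 > 1, so H_1 = Z × Z/2.
  H_2: rank ker ∂_2 − rank ∂_3 = (20 − 20) − 0 = 0, and there is no ∂_3, so H_2 = 0.

(K is a triangulation of the Klein bottle.)

Hence the Betti numbers are b_0 = 1, b_1 = 1, b_2 = 0.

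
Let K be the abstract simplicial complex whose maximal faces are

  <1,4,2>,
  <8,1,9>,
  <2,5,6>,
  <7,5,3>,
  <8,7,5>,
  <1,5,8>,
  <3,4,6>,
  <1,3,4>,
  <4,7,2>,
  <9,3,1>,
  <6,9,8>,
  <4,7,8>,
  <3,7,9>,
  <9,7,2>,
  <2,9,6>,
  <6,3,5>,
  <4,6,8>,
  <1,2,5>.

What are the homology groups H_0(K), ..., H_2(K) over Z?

H_0 ≅ Z,  H_1 ≅ Z^2,  H_2 ≅ Z.

K has 9 vertices, 27 edges, 18 triangles.
rank ∂_0 = 0, rank ∂_1 = 8 ⇒ b_0 = 9 − 0 − 8 = 1; all invariant factors of ∂_1 are 1 so no torsion. So H_0 = Z.
rank ∂_1 = 8, rank ∂_2 = 17 ⇒ b_1 = 27 − 8 − 17 = 2; all invariant factors of ∂_2 are 1 so no torsion. So H_1 = Z^2.
rank ∂_2 = 17, rank ∂_3 = 0 ⇒ b_2 = 18 − 17 − 0 = 1. So H_2 = Z.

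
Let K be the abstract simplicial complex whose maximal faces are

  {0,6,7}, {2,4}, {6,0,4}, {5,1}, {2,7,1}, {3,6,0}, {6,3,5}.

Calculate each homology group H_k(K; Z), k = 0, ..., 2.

H_0 = Z,  H_1 = Z^2,  H_2 = 0.

Take the total order 0 < 1 < 2 < 3 < 4 < 5 < 6 < 7 on the vertex set. Then K (dimension 2) consists of the simplices:

  0-simplices (8): [0], [1], [2], [3], [4], [5], [6], [7]
  1-simplices (14): [0,3], [0,4], [0,6], [0,7], [1,2], [1,5], [1,7], [2,4], [2,7], [3,5], [3,6], [4,6], [5,6], [6,7]
  2-simplices (5): [0,3,6], [0,4,6], [0,6,7], [1,2,7], [3,5,6]

so the chain groups are C_0 ≅ Z^8, C_1 ≅ Z^14, C_2 ≅ Z^5.

The boundary map ∂_1: C_1 → C_0 maps an edge to its endpoints' difference, ∂[p,q] = q − p.
As a 8×14 matrix over Z this has rank 7, with invariant factors (1,1,1,1,1,1,1).

∂_2: C_2 → C_1 sends each 2-simplex [p,q,r] to [q,r] − [p,r] + [p,q]. For instance
  ∂[3,5,6] = [5,6] − [3,6] + [3,5],
  ∂[0,3,6] = [3,6] − [0,6] + [0,3].
The 14×5 boundary matrix has rank 5 and Smith normal form diag(1,1,1,1,1).

From H_k ≅ ker(∂_k) / im(∂_{k+1}) we obtain:

  H_0: rank C_0 − rank ∂_1 = 8 − 7 = 1, and the invariant factors of ∂_1 are all 1, so H_0 ≅ Z.
  H_1: rank ker ∂_1 − rank ∂_2 = (14 − 7) − 5 = 2, and the invariant factors of ∂_2 are all 1, so H_1 ≅ Z^2.
  H_2: rank ker ∂_2 − rank ∂_3 = (5 − 5) − 0 = 0, and there is no ∂_3, so H_2 ≅ 0.

As a check, the Euler characteristic is 8 − 14 + 5 = -1, which agrees with 1 − 2 + 0 = -1.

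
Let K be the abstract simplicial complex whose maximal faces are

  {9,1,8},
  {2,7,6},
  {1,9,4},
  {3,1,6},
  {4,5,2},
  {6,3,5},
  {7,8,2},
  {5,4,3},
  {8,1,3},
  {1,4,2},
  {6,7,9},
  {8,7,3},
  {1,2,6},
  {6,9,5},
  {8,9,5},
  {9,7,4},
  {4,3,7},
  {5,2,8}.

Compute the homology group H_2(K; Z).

H_2 ≅ Z.

Order the vertices as 1 < 2 < 3 < 4 < 5 < 6 < 7 < 8 < 9. Listing each simplex with vertices in this order, K has dimension 2 with simplices:

  0-simplices (9): [1], [2], [3], [4], [5], [6], [7], [8], [9]
  1-simplices (27): (27 of them)
  2-simplices (18): [1,2,4], [1,2,6], [1,3,6], [1,3,8], [1,4,9], [1,8,9], [2,4,5], [2,5,8], [2,6,7], [2,7,8], [3,4,5], [3,4,7], [3,5,6], [3,7,8], [4,7,9], [5,6,9], [5,8,9], [6,7,9]

giving chain groups C_0 ≅ Z^9, C_1 ≅ Z^27, C_2 ≅ Z^18.

Boundary ∂_1: C_1 → C_0 sends each edge [p,q] (with p < q) to q − p.
The resulting 9×27 matrix has rank 8, and its Smith normal form has invariant factors (1,1,1,1,1,1,1,1).

The boundary map ∂_2: C_2 → C_1 acts by ∂[p,q,r] = [q,r] − [p,r] + [p,q]. For instance
  ∂[5,8,9] = [8,9] − [5,9] + [5,8],
  ∂[3,4,7] = [4,7] − [3,7] + [3,4].
As a 27×18 matrix over Z this has rank 17, with invariant factors (1,1,1,1,1,1,1,1,1,1,1,1,1,1,1,1,1).

From H_k ≅ ker(∂_k) / im(∂_{k+1}) we obtain:

  H_2: rank ker ∂_2 − rank ∂_3 = (18 − 17) − 0 = 1, and there is no ∂_3, so H_2 ≅ Z.

(K is a triangulation of the torus T^2.)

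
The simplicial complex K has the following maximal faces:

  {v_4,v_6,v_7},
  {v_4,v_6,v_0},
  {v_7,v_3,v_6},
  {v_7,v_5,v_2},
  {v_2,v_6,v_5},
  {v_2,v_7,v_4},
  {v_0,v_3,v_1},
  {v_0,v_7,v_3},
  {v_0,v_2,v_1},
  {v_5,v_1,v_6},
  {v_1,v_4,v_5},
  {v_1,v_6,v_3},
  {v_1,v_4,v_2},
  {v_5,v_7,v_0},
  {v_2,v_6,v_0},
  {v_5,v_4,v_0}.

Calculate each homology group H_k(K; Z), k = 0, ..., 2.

Order the vertices as v_0 < v_1 < v_2 < v_3 < v_4 < v_5 < v_6 < v_7. Listing each simplex with vertices in this order, K has dimension 2 with simplices:

  0-simplices (8): [v_0], [v_1], [v_2], [v_3], [v_4], [v_5], [v_6], [v_7]
  1-simplices (24): (24 of them)
  2-simplices (16): (16 of them)

giving chain groups C_0 ≅ Z^8, C_1 ≅ Z^24, C_2 ≅ Z^16.

∂_1: C_1 → C_0 maps an edge to its endpoints' difference, ∂[p,q] = q − p. For instance
  ∂[v_2,v_7] = [v_7] − [v_2].
The resulting 8×24 matrix has rank 7, and its Smith normal form has invariant factors (1,1,1,1,1,1,1).

∂_2: C_2 → C_1 acts by ∂[p,q,r] = [q,r] − [p,r] + [p,q]. For instance
  ∂[v_1,v_2,v_4] = [v_2,v_4] − [v_1,v_4] + [v_1,v_2],
  ∂[v_2,v_5,v_6] = [v_5,v_6] − [v_2,v_6] + [v_2,v_5].
The 24×16 boundary matrix has rank 15 and Smith normal form diag(1,1,1,1,1,1,1,1,1,1,1,1,1,1,1).

Computing H_k = (kernel of ∂_k) / (image of ∂_{k+1}):

  H_0: rank C_0 − rank ∂_1 = 8 − 7 = 1, and the invariant factors of ∂_1 are all 1, so H_0 ≅ Z.
  H_1: rank ker ∂_1 − rank ∂_2 = (24 − 7) − 15 = 2, and the invariant factors of ∂_2 are all 1, so H_1 ≅ Z^2.
  H_2: rank ker ∂_2 − rank ∂_3 = (16 − 15) − 0 = 1, and there is no ∂_3, so H_2 ≅ Z.

As a check, the Euler characteristic is 8 − 24 + 16 = 0, which agrees with 1 − 2 + 1 = 0.

H_0 ≅ Z,  H_1 ≅ Z^2,  H_2 ≅ Z.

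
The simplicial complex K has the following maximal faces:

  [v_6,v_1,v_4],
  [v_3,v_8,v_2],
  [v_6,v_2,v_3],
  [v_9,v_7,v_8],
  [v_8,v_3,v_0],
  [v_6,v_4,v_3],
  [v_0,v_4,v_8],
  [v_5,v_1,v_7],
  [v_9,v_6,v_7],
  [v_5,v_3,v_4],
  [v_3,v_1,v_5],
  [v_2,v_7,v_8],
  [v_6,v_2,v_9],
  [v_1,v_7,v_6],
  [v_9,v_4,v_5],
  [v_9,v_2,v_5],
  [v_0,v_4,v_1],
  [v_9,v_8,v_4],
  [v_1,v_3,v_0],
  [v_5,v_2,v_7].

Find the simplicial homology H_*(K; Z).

We work with the vertex ordering v_0 < v_1 < v_2 < v_3 < v_4 < v_5 < v_6 < v_7 < v_8 < v_9. The simplices of K, each written with vertices in increasing order, are:

  0-simplices (10): [v_0], [v_1], [v_2], [v_3], [v_4], [v_5], [v_6], [v_7], [v_8], [v_9]
  1-simplices (30): (30 of them)
  2-simplices (20): (20 of them)

Hence C_0 ≅ Z^10, C_1 ≅ Z^30, C_2 ≅ Z^20.

The boundary map ∂_1: C_1 → C_0 sends each edge [p,q] (with p < q) to q − p. For instance
  ∂[v_0,v_4] = [v_4] − [v_0].
The resulting 10×30 matrix has rank 9, and its Smith normal form has invariant factors (1,1,1,1,1,1,1,1,1).

Boundary ∂_2: C_2 → C_1 maps a triangle to the signed sum of its edges. For instance
  ∂[v_6,v_7,v_9] = [v_7,v_9] − [v_6,v_9] + [v_6,v_7],
  ∂[v_2,v_6,v_9] = [v_6,v_9] − [v_2,v_9] + [v_2,v_6].
As a 30×20 matrix over Z this has rank 20, with invariant factors (1,1,1,1,1,1,1,1,1,1,1,1,1,1,1,1,1,1,1,2).

Reading off H_k = ker ∂_k / im ∂_{k+1}:

  H_0: rank C_0 − rank ∂_1 = 10 − 9 = 1, and the invariant factors of ∂_1 are all 1, so H_0 ≅ Z.
  H_1: rank ker ∂_1 − rank ∂_2 = (30 − 9) − 20 = 1, and ∂_2 has invariant factor 2 > 1, so H_1 ≅ Z ⊕ Z/2Z.
  H_2: rank ker ∂_2 − rank ∂_3 = (20 − 20) − 0 = 0, and there is no ∂_3, so H_2 ≅ 0.

As a check, the Euler characteristic is 10 − 30 + 20 = 0, which agrees with 1 − 1 + 0 = 0.

H_0 ≅ Z,  H_1 ≅ Z ⊕ Z/2Z,  H_2 = 0.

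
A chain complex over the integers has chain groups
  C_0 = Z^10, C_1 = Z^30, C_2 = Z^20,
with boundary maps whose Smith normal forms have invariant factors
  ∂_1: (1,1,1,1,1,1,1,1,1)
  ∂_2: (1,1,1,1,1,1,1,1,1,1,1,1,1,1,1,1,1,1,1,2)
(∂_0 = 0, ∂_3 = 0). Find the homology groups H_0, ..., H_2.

H_0 ≅ Z,  H_1 ≅ Z ⊕ Z/2Z,  H_2 = 0.

H_0: b_0 = 10 − 0 − 9 = 1; torsion from ∂_1 factors > 1: none. So H_0 ≅ Z.
H_1: b_1 = 30 − 9 − 20 = 1; torsion from ∂_2 factors > 1: [2]. So H_1 ≅ Z ⊕ Z/2Z.
H_2: b_2 = 20 − 20 − 0 = 0; torsion from ∂_3 factors > 1: none. So H_2 ≅ 0.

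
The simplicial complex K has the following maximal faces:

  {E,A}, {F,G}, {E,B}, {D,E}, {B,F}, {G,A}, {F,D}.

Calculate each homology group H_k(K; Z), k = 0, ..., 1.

H_0 ≅ Z,  H_1 ≅ Z^2.

Fix the vertex order A < B < D < E < F < G and write every simplex with vertices in increasing order. Then dim K = 1 and the simplices of K are:

  0-simplices (6): A, B, D, E, F, G
  1-simplices (7): AE, AG, BE, BF, DE, DF, FG

so the chain groups are C_0 ≅ Z^6, C_1 ≅ Z^7.

The boundary map ∂_1: C_1 → C_0 sends each edge [p,q] (with p < q) to q − p.
The resulting 6×7 matrix has rank 5, and its Smith normal form has invariant factors (1,1,1,1,1).

Computing H_k = (kernel of ∂_k) / (image of ∂_{k+1}):

  H_0: rank C_0 − rank ∂_1 = 6 − 5 = 1, and the invariant factors of ∂_1 are all 1, so H_0 = Z.
  H_1: rank ker ∂_1 − rank ∂_2 = (7 − 5) − 0 = 2, and there is no ∂_2, so H_1 = Z^2.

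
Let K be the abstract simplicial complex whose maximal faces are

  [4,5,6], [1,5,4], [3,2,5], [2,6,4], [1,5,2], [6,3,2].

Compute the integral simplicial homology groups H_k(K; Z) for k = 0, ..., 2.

H_0 ≅ Z,  H_1 ≅ Z,  H_2 = 0.

We work with the vertex ordering 1 < 2 < 3 < 4 < 5 < 6. The simplices of K, each written with vertices in increasing order, are:

  0-simplices (6): [1], [2], [3], [4], [5], [6]
  1-simplices (12): [1,2], [1,4], [1,5], [2,3], [2,4], [2,5], [2,6], [3,5], [3,6], [4,5], [4,6], [5,6]
  2-simplices (6): [1,2,5], [1,4,5], [2,3,5], [2,3,6], [2,4,6], [4,5,6]

so the chain groups are C_0 ≅ Z^6, C_1 ≅ Z^12, C_2 ≅ Z^6.

The boundary map ∂_1: C_1 → C_0 is given by ∂[p,q] = [q] − [p]. For instance
  ∂[4,6] = [6] − [4].
As a 6×12 matrix over Z this has rank 5, with invariant factors (1,1,1,1,1).

Boundary ∂_2: C_2 → C_1 maps a triangle to the signed sum of its edges. For instance
  ∂[1,4,5] = [4,5] − [1,5] + [1,4],
  ∂[1,2,5] = [2,5] − [1,5] + [1,2].
The resulting 12×6 matrix has rank 6, and its Smith normal form has invariant factors (1,1,1,1,1,1).

Reading off H_k = ker ∂_k / im ∂_{k+1}:

  H_0: rank C_0 − rank ∂_1 = 6 − 5 = 1, and the invariant factors of ∂_1 are all 1, so H_0 = Z.
  H_1: rank ker ∂_1 − rank ∂_2 = (12 − 5) − 6 = 1, and the invariant factors of ∂_2 are all 1, so H_1 = Z.
  H_2: rank ker ∂_2 − rank ∂_3 = (6 − 6) − 0 = 0, and there is no ∂_3, so H_2 = 0.

(K is a triangulation of the cylinder S^1 x I.)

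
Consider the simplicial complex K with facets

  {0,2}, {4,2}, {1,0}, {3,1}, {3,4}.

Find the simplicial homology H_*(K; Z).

H_0 = Z,  H_1 = Z.

Take the total order 0 < 1 < 2 < 3 < 4 on the vertex set. Then K (dimension 1) consists of the simplices:

  0-simplices (5): [0], [1], [2], [3], [4]
  1-simplices (5): [0,1], [0,2], [1,3], [2,4], [3,4]

so the chain groups are C_0 ≅ Z^5, C_1 ≅ Z^5.

The boundary map ∂_1: C_1 → C_0 maps an edge to its endpoints' difference, ∂[p,q] = q − p.
As a 5×5 matrix over Z this has rank 4, with invariant factors (1,1,1,1).

Now H_k = ker ∂_k / im ∂_{k+1}, so:

  H_0: rank C_0 − rank ∂_1 = 5 − 4 = 1, and the invariant factors of ∂_1 are all 1, so H_0 = Z.
  H_1: rank ker ∂_1 − rank ∂_2 = (5 − 4) − 0 = 1, and there is no ∂_2, so H_1 = Z.

(K is a triangulation of the circle S^1.)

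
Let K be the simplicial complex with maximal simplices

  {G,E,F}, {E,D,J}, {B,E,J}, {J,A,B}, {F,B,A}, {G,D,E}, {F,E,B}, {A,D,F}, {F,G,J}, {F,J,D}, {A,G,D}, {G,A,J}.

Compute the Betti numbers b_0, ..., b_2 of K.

b_0 = 1, b_1 = 0, b_2 = 0.

Take the total order A < B < D < E < F < G < J on the vertex set. Then K (dimension 2) consists of the simplices:

  0-simplices (7): A, B, D, E, F, G, J
  1-simplices (18): AB, AD, AF, AG, AJ, BE, BF, BJ, DE, DF, DG, DJ, EF, EG, EJ, FG, FJ, GJ
  2-simplices (12): ABF, ABJ, ADF, ADG, AGJ, BEF, BEJ, DEG, DEJ, DFJ, EFG, FGJ

Hence C_0 ≅ Z^7, C_1 ≅ Z^18, C_2 ≅ Z^12.

Boundary ∂_1: C_1 → C_0 sends each edge [p,q] (with p < q) to q − p.
As a 7×18 matrix over Z this has rank 6, with invariant factors (1,1,1,1,1,1).

The boundary map ∂_2: C_2 → C_1 acts by ∂[p,q,r] = [q,r] − [p,r] + [p,q]. For instance
  ∂BEJ = EJ − BJ + BE,
  ∂EFG = FG − EG + EF.
As a 18×12 matrix over Z this has rank 12, with invariant factors (1,1,1,1,1,1,1,1,1,1,1,2).

Reading off H_k = ker ∂_k / im ∂_{k+1}:

  H_0: rank C_0 − rank ∂_1 = 7 − 6 = 1, and the invariant factors of ∂_1 are all 1, so H_0 ≅ Z.
  H_1: rank ker ∂_1 − rank ∂_2 = (18 − 6) − 12 = 0, and ∂_2 has invariant factor 2 > 1, so H_1 ≅ Z/2.
  H_2: rank ker ∂_2 − rank ∂_3 = (12 − 12) − 0 = 0, and there is no ∂_3, so H_2 ≅ 0.

Hence the Betti numbers are b_0 = 1, b_1 = 0, b_2 = 0.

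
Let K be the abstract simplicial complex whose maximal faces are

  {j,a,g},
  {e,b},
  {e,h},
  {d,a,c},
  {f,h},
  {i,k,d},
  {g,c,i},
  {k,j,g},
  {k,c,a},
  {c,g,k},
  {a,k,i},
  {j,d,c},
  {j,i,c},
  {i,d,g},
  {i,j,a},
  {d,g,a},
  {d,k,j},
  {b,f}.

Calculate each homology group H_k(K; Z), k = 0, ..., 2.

K has 11 vertices, 25 edges, 14 triangles.
rank ∂_0 = 0, rank ∂_1 = 9 ⇒ b_0 = 11 − 0 − 9 = 2; all invariant factors of ∂_1 are 1 so no torsion. So H_0 = Z^2.
rank ∂_1 = 9, rank ∂_2 = 13 ⇒ b_1 = 25 − 9 − 13 = 3; all invariant factors of ∂_2 are 1 so no torsion. So H_1 = Z^3.
rank ∂_2 = 13, rank ∂_3 = 0 ⇒ b_2 = 14 − 13 − 0 = 1. So H_2 = Z.

H_0 = Z^2,  H_1 = Z^3,  H_2 = Z.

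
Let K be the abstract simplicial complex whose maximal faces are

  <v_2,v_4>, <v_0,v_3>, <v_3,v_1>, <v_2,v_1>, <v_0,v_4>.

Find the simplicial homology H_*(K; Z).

K has 5 vertices, 5 edges.
rank ∂_0 = 0, rank ∂_1 = 4 ⇒ b_0 = 5 − 0 − 4 = 1; all invariant factors of ∂_1 are 1 so no torsion. So H_0 = Z.
rank ∂_1 = 4, rank ∂_2 = 0 ⇒ b_1 = 5 − 4 − 0 = 1. So H_1 = Z.

H_0 = Z,  H_1 = Z.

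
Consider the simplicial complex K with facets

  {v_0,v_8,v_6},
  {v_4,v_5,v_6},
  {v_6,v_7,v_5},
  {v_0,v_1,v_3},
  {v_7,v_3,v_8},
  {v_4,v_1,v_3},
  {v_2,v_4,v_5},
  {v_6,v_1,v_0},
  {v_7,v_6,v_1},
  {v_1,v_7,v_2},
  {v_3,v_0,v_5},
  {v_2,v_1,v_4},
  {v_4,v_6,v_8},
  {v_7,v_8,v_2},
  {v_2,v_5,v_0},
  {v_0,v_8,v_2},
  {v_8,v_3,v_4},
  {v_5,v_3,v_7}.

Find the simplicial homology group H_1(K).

Fix the vertex order v_0 < v_1 < v_2 < v_3 < v_4 < v_5 < v_6 < v_7 < v_8 and write every simplex with vertices in increasing order. Then dim K = 2 and the simplices of K are:

  0-simplices (9): [v_0], [v_1], [v_2], [v_3], [v_4], [v_5], [v_6], [v_7], [v_8]
  1-simplices (27): (27 of them)
  2-simplices (18): (18 of them)

so the chain groups are C_0 ≅ Z^9, C_1 ≅ Z^27, C_2 ≅ Z^18.

∂_1: C_1 → C_0 maps an edge to its endpoints' difference, ∂[p,q] = q − p. For instance
  ∂[v_3,v_4] = [v_4] − [v_3].
As a 9×27 matrix over Z this has rank 8, with invariant factors (1,1,1,1,1,1,1,1).

The boundary map ∂_2: C_2 → C_1 acts by ∂[p,q,r] = [q,r] − [p,r] + [p,q]. For instance
  ∂[v_5,v_6,v_7] = [v_6,v_7] − [v_5,v_7] + [v_5,v_6],
  ∂[v_3,v_7,v_8] = [v_7,v_8] − [v_3,v_8] + [v_3,v_7].
As a 27×18 matrix over Z this has rank 17, with invariant factors (1,1,1,1,1,1,1,1,1,1,1,1,1,1,1,1,1).

Computing H_k = (kernel of ∂_k) / (image of ∂_{k+1}):

  H_1: rank ker ∂_1 − rank ∂_2 = (27 − 8) − 17 = 2, and the invariant factors of ∂_2 are all 1, so H_1 ≅ Z^2.

H_1 = Z^2.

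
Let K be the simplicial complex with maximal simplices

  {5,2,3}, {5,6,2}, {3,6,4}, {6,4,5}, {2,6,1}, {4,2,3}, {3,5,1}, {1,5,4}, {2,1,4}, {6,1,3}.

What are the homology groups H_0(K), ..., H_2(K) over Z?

Take the total order 1 < 2 < 3 < 4 < 5 < 6 on the vertex set. Then K (dimension 2) consists of the simplices:

  0-simplices (6): [1], [2], [3], [4], [5], [6]
  1-simplices (15): [1,2], [1,3], [1,4], [1,5], [1,6], [2,3], [2,4], [2,5], [2,6], [3,4], [3,5], [3,6], [4,5], [4,6], [5,6]
  2-simplices (10): [1,2,4], [1,2,6], [1,3,5], [1,3,6], [1,4,5], [2,3,4], [2,3,5], [2,5,6], [3,4,6], [4,5,6]

Hence C_0 ≅ Z^6, C_1 ≅ Z^15, C_2 ≅ Z^10.

∂_1: C_1 → C_0 maps an edge to its endpoints' difference, ∂[p,q] = q − p.
The 6×15 boundary matrix has rank 5 and Smith normal form diag(1,1,1,1,1).

The boundary map ∂_2: C_2 → C_1 maps a triangle to the signed sum of its edges. For instance
  ∂[1,3,5] = [3,5] − [1,5] + [1,3],
  ∂[1,2,6] = [2,6] − [1,6] + [1,2].
The 15×10 boundary matrix has rank 10 and Smith normal form diag(1,1,1,1,1,1,1,1,1,2).

Reading off H_k = ker ∂_k / im ∂_{k+1}:

  H_0: rank C_0 − rank ∂_1 = 6 − 5 = 1, and the invariant factors of ∂_1 are all 1, so H_0 ≅ Z.
  H_1: rank ker ∂_1 − rank ∂_2 = (15 − 5) − 10 = 0, and ∂_2 has invariant factor 2 > 1, so H_1 ≅ Z/2.
  H_2: rank ker ∂_2 − rank ∂_3 = (10 − 10) − 0 = 0, and there is no ∂_3, so H_2 ≅ 0.

H_0 ≅ Z,  H_1 ≅ Z/2,  H_2 = 0.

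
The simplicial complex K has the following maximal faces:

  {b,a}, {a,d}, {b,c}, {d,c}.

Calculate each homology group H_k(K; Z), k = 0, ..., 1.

H_0 = Z,  H_1 = Z.

We work with the vertex ordering a < b < c < d. The simplices of K, each written with vertices in increasing order, are:

  0-simplices (4): a, b, c, d
  1-simplices (4): ab, ad, bc, cd

Hence C_0 ≅ Z^4, C_1 ≅ Z^4.

∂_1: C_1 → C_0 maps an edge to its endpoints' difference, ∂[p,q] = q − p.
The resulting 4×4 matrix has rank 3, and its Smith normal form has invariant factors (1,1,1).

Now H_k = ker ∂_k / im ∂_{k+1}, so:

  H_0: rank C_0 − rank ∂_1 = 4 − 3 = 1, and the invariant factors of ∂_1 are all 1, so H_0 ≅ Z.
  H_1: rank ker ∂_1 − rank ∂_2 = (4 − 3) − 0 = 1, and there is no ∂_2, so H_1 ≅ Z.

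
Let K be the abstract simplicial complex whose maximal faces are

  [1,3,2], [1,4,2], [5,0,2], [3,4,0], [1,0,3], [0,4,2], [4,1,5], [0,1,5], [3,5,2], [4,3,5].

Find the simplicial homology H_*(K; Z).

K has 6 vertices, 15 edges, 10 triangles.
rank ∂_0 = 0, rank ∂_1 = 5 ⇒ b_0 = 6 − 0 − 5 = 1; all invariant factors of ∂_1 are 1 so no torsion. So H_0 ≅ Z.
rank ∂_1 = 5, rank ∂_2 = 10 ⇒ b_1 = 15 − 5 − 10 = 0; ∂_2 has invariant factor(s) [2] giving torsion. So H_1 ≅ Z/2Z.
rank ∂_2 = 10, rank ∂_3 = 0 ⇒ b_2 = 10 − 10 − 0 = 0. So H_2 ≅ 0.

H_0 ≅ Z,  H_1 ≅ Z/2Z,  H_2 = 0.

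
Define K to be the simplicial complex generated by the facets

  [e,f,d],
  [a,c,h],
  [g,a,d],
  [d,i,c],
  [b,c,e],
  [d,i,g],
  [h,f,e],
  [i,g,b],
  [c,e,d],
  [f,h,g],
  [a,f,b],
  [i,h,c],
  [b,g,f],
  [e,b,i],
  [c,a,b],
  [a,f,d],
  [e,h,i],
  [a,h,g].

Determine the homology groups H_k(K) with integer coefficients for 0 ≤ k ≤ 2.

Take the total order a < b < c < d < e < f < g < h < i on the vertex set. Then K (dimension 2) consists of the simplices:

  0-simplices (9): a, b, c, d, e, f, g, h, i
  1-simplices (27): ab, ac, ad, af, ag, ah, bc, be, bf, bg, bi, cd, ce, ch, ci, de, df, dg, di, ef, eh, ei, fg, fh, gh, gi, hi
  2-simplices (18): abc, abf, ach, adf, adg, agh, bce, bei, bfg, bgi, cde, cdi, chi, def, dgi, efh, ehi, fgh

Hence C_0 ≅ Z^9, C_1 ≅ Z^27, C_2 ≅ Z^18.

The boundary map ∂_1: C_1 → C_0 maps an edge to its endpoints' difference, ∂[p,q] = q − p.
As a 9×27 matrix over Z this has rank 8, with invariant factors (1,1,1,1,1,1,1,1).

Boundary ∂_2: C_2 → C_1 acts by ∂[p,q,r] = [q,r] − [p,r] + [p,q]. For instance
  ∂def = ef − df + de,
  ∂ach = ch − ah + ac.
As a 27×18 matrix over Z this has rank 18, with invariant factors (1,1,1,1,1,1,1,1,1,1,1,1,1,1,1,1,1,2).

Now H_k = ker ∂_k / im ∂_{k+1}, so:

  H_0: rank C_0 − rank ∂_1 = 9 − 8 = 1, and the invariant factors of ∂_1 are all 1, so H_0 ≅ Z.
  H_1: rank ker ∂_1 − rank ∂_2 = (27 − 8) − 18 = 1, and ∂_2 has invariant factor 2 > 1, so H_1 ≅ Z × Z/2.
  H_2: rank ker ∂_2 − rank ∂_3 = (18 − 18) − 0 = 0, and there is no ∂_3, so H_2 ≅ 0.

As a check, the Euler characteristic is 9 − 27 + 18 = 0, which agrees with 1 − 1 + 0 = 0.

H_0 ≅ Z,  H_1 ≅ Z × Z/2,  H_2 = 0.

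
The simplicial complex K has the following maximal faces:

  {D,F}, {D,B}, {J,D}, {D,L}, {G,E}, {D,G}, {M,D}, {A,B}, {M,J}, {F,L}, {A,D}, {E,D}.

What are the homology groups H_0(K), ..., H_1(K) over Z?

Fix the vertex order A < B < D < E < F < G < J < L < M and write every simplex with vertices in increasing order. Then dim K = 1 and the simplices of K are:

  0-simplices (9): A, B, D, E, F, G, J, L, M
  1-simplices (12): AB, AD, BD, DE, DF, DG, DJ, DL, DM, EG, FL, JM

so the chain groups are C_0 ≅ Z^9, C_1 ≅ Z^12.

Boundary ∂_1: C_1 → C_0 sends each edge [p,q] (with p < q) to q − p. For instance
  ∂DF = F − D.
The 9×12 boundary matrix has rank 8 and Smith normal form diag(1,1,1,1,1,1,1,1).

Now H_k = ker ∂_k / im ∂_{k+1}, so:

  H_0: rank C_0 − rank ∂_1 = 9 − 8 = 1, and the invariant factors of ∂_1 are all 1, so H_0 ≅ Z.
  H_1: rank ker ∂_1 − rank ∂_2 = (12 − 8) − 0 = 4, and there is no ∂_2, so H_1 ≅ Z^4.

As a check, the Euler characteristic is 9 − 12 = -3, which agrees with 1 − 4 = -3.

H_0 = Z,  H_1 = Z^4.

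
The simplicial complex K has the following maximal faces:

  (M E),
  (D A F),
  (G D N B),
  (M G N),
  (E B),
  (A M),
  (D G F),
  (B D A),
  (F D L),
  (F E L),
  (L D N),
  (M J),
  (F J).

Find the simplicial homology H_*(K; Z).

Take the total order A < B < D < E < F < G < J < L < M < N on the vertex set. Then K (dimension 3) consists of the simplices:

  0-simplices (10): A, B, D, E, F, G, J, L, M, N
  1-simplices (23): AB, AD, AF, AM, BD, BE, BG, BN, DF, DG, DL, DN, EF, EL, EM, FG, FJ, FL, GM, GN, JM, LN, MN
  2-simplices (11): ABD, ADF, BDG, BDN, BGN, DFG, DFL, DGN, DLN, EFL, GMN
  3-simplices (1): BDGN

Hence C_0 ≅ Z^10, C_1 ≅ Z^23, C_2 ≅ Z^11, C_3 ≅ Z^1.

The boundary map ∂_1: C_1 → C_0 maps an edge to its endpoints' difference, ∂[p,q] = q − p. For instance
  ∂DN = N − D.
The resulting 10×23 matrix has rank 9, and its Smith normal form has invariant factors (1,1,1,1,1,1,1,1,1).

The boundary map ∂_2: C_2 → C_1 maps a triangle to the signed sum of its edges. For instance
  ∂GMN = MN − GN + GM,
  ∂DGN = GN − DN + DG.
The resulting 23×11 matrix has rank 10, and its Smith normal form has invariant factors (1,1,1,1,1,1,1,1,1,1).

∂_3: C_3 → C_2 sends each 3-simplex σ to the alternating sum Σ_i (−1)^i (σ with its i-th vertex removed). For instance
  ∂BDGN = DGN − BGN + BDN − BDG.
The resulting 11×1 matrix has rank 1, and its Smith normal form has invariant factors (1).

Reading off H_k = ker ∂_k / im ∂_{k+1}:

  H_0: rank C_0 − rank ∂_1 = 10 − 9 = 1, and the invariant factors of ∂_1 are all 1, so H_0 ≅ Z.
  H_1: rank ker ∂_1 − rank ∂_2 = (23 − 9) − 10 = 4, and the invariant factors of ∂_2 are all 1, so H_1 ≅ Z^4.
  H_2: rank ker ∂_2 − rank ∂_3 = (11 − 10) − 1 = 0, and the invariant factors of ∂_3 are all 1, so H_2 ≅ 0.
  H_3: rank ker ∂_3 − rank ∂_4 = (1 − 1) − 0 = 0, and there is no ∂_4, so H_3 ≅ 0.

As a check, the Euler characteristic is 10 − 23 + 11 − 1 = -3, which agrees with 1 − 4 + 0 − 0 = -3.

H_0 ≅ Z,  H_1 ≅ Z^4,  H_2 = 0,  H_3 = 0.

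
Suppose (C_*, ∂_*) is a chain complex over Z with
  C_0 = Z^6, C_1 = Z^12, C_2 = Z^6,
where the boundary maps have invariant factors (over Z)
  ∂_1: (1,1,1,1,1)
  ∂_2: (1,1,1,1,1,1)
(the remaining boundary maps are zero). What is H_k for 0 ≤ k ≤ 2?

H_0: b_0 = 6 − 0 − 5 = 1; torsion from ∂_1 factors > 1: none. So H_0 ≅ Z.
H_1: b_1 = 12 − 5 − 6 = 1; torsion from ∂_2 factors > 1: none. So H_1 ≅ Z.
H_2: b_2 = 6 − 6 − 0 = 0; torsion from ∂_3 factors > 1: none. So H_2 ≅ 0.

H_0 ≅ Z,  H_1 ≅ Z,  H_2 = 0.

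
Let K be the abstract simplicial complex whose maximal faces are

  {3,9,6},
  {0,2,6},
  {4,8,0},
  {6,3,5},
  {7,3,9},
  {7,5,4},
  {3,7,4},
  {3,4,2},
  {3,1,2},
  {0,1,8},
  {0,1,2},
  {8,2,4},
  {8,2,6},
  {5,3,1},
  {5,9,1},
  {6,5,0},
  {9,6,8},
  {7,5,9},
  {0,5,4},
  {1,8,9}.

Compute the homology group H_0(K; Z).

H_0 ≅ Z.

Order the vertices as 0 < 1 < 2 < 3 < 4 < 5 < 6 < 7 < 8 < 9. Listing each simplex with vertices in this order, K has dimension 2 with simplices:

  0-simplices (10): [0], [1], [2], [3], [4], [5], [6], [7], [8], [9]
  1-simplices (30): (30 of them)
  2-simplices (20): (20 of them)

Hence C_0 ≅ Z^10, C_1 ≅ Z^30, C_2 ≅ Z^20.

Boundary ∂_1: C_1 → C_0 sends each edge [p,q] (with p < q) to q − p. For instance
  ∂[6,9] = [9] − [6].
The 10×30 boundary matrix has rank 9 and Smith normal form diag(1,1,1,1,1,1,1,1,1).

The boundary map ∂_2: C_2 → C_1 sends each 2-simplex [p,q,r] to [q,r] − [p,r] + [p,q]. For instance
  ∂[1,3,5] = [3,5] − [1,5] + [1,3],
  ∂[0,1,2] = [1,2] − [0,2] + [0,1].
This gives a 30×20 integer matrix of rank 20; reducing to Smith normal form yields diagonal entries (1,1,1,1,1,1,1,1,1,1,1,1,1,1,1,1,1,1,1,2).

Now H_k = ker ∂_k / im ∂_{k+1}, so:

  H_0: rank C_0 − rank ∂_1 = 10 − 9 = 1, and the invariant factors of ∂_1 are all 1, so H_0 = Z.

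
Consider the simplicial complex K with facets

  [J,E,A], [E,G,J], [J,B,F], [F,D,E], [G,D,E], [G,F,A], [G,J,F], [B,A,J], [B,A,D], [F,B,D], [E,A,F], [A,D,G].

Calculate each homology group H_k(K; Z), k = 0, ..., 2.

We work with the vertex ordering A < B < D < E < F < G < J. The simplices of K, each written with vertices in increasing order, are:

  0-simplices (7): A, B, D, E, F, G, J
  1-simplices (18): AB, AD, AE, AF, AG, AJ, BD, BF, BJ, DE, DF, DG, EF, EG, EJ, FG, FJ, GJ
  2-simplices (12): ABD, ABJ, ADG, AEF, AEJ, AFG, BDF, BFJ, DEF, DEG, EGJ, FGJ

Hence C_0 ≅ Z^7, C_1 ≅ Z^18, C_2 ≅ Z^12.

Boundary ∂_1: C_1 → C_0 sends each edge [p,q] (with p < q) to q − p. For instance
  ∂AG = G − A.
The resulting 7×18 matrix has rank 6, and its Smith normal form has invariant factors (1,1,1,1,1,1).

Boundary ∂_2: C_2 → C_1 sends each 2-simplex [p,q,r] to [q,r] − [p,r] + [p,q]. For instance
  ∂AFG = FG − AG + AF,
  ∂DEF = EF − DF + DE.
The resulting 18×12 matrix has rank 12, and its Smith normal form has invariant factors (1,1,1,1,1,1,1,1,1,1,1,2).

Reading off H_k = ker ∂_k / im ∂_{k+1}:

  H_0: rank C_0 − rank ∂_1 = 7 − 6 = 1, and the invariant factors of ∂_1 are all 1, so H_0 ≅ Z.
  H_1: rank ker ∂_1 − rank ∂_2 = (18 − 6) − 12 = 0, and ∂_2 has invariant factor 2 > 1, so H_1 ≅ Z_2.
  H_2: rank ker ∂_2 − rank ∂_3 = (12 − 12) − 0 = 0, and there is no ∂_3, so H_2 ≅ 0.

(K is a triangulation of the real projective plane RP^2.)

H_0 = Z,  H_1 = Z_2,  H_2 = 0.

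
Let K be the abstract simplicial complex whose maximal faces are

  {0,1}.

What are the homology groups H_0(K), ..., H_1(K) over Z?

H_0 ≅ Z,  H_1 = 0.

We work with the vertex ordering 0 < 1. The simplices of K, each written with vertices in increasing order, are:

  0-simplices (2): [0], [1]
  1-simplices (1): [0,1]

giving chain groups C_0 ≅ Z^2, C_1 ≅ Z^1.

Boundary ∂_1: C_1 → C_0 sends each edge [p,q] (with p < q) to q − p. For instance
  ∂[0,1] = [1] − [0].
The resulting 2×1 matrix has rank 1, and its Smith normal form has invariant factors (1).

Computing H_k = (kernel of ∂_k) / (image of ∂_{k+1}):

  H_0: rank C_0 − rank ∂_1 = 2 − 1 = 1, and the invariant factors of ∂_1 are all 1, so H_0 ≅ Z.
  H_1: rank ker ∂_1 − rank ∂_2 = (1 − 1) − 0 = 0, and there is no ∂_2, so H_1 ≅ 0.

As a check, the Euler characteristic is 2 − 1 = 1, which agrees with 1 − 0 = 1.
(K is a triangulation of the 1-simplex.)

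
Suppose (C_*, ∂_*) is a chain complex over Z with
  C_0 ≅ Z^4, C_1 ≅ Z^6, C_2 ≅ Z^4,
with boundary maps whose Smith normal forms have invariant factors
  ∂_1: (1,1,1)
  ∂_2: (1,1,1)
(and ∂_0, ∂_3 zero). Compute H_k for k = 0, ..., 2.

H_0 ≅ Z,  H_1 = 0,  H_2 ≅ Z.

H_0: b_0 = 4 − 0 − 3 = 1; torsion from ∂_1 factors > 1: none. So H_0 ≅ Z.
H_1: b_1 = 6 − 3 − 3 = 0; torsion from ∂_2 factors > 1: none. So H_1 ≅ 0.
H_2: b_2 = 4 − 3 − 0 = 1; torsion from ∂_3 factors > 1: none. So H_2 ≅ Z.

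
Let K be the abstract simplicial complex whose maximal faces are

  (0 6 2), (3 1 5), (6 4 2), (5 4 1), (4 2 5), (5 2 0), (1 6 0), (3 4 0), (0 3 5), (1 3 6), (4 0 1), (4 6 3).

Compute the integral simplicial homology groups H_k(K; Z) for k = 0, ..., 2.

H_0 ≅ Z,  H_1 ≅ Z/2,  H_2 = 0.

Take the total order 0 < 1 < 2 < 3 < 4 < 5 < 6 on the vertex set. Then K (dimension 2) consists of the simplices:

  0-simplices (7): [0], [1], [2], [3], [4], [5], [6]
  1-simplices (18): [0,1], [0,2], [0,3], [0,4], [0,5], [0,6], [1,3], [1,4], [1,5], [1,6], [2,4], [2,5], [2,6], [3,4], [3,5], [3,6], [4,5], [4,6]
  2-simplices (12): [0,1,4], [0,1,6], [0,2,5], [0,2,6], [0,3,4], [0,3,5], [1,3,5], [1,3,6], [1,4,5], [2,4,5], [2,4,6], [3,4,6]

so the chain groups are C_0 ≅ Z^7, C_1 ≅ Z^18, C_2 ≅ Z^12.

The boundary map ∂_1: C_1 → C_0 sends each edge [p,q] (with p < q) to q − p. For instance
  ∂[1,6] = [6] − [1].
This gives a 7×18 integer matrix of rank 6; reducing to Smith normal form yields diagonal entries (1,1,1,1,1,1).

Boundary ∂_2: C_2 → C_1 sends each 2-simplex [p,q,r] to [q,r] − [p,r] + [p,q]. For instance
  ∂[2,4,5] = [4,5] − [2,5] + [2,4],
  ∂[0,3,4] = [3,4] − [0,4] + [0,3].
The 18×12 boundary matrix has rank 12 and Smith normal form diag(1,1,1,1,1,1,1,1,1,1,1,2).

Reading off H_k = ker ∂_k / im ∂_{k+1}:

  H_0: rank C_0 − rank ∂_1 = 7 − 6 = 1, and the invariant factors of ∂_1 are all 1, so H_0 ≅ Z.
  H_1: rank ker ∂_1 − rank ∂_2 = (18 − 6) − 12 = 0, and ∂_2 has invariant factor 2 > 1, so H_1 ≅ Z/2.
  H_2: rank ker ∂_2 − rank ∂_3 = (12 − 12) − 0 = 0, and there is no ∂_3, so H_2 ≅ 0.

As a check, the Euler characteristic is 7 − 18 + 12 = 1, which agrees with 1 − 0 + 0 = 1.
(K is a triangulation of the real projective plane RP^2.)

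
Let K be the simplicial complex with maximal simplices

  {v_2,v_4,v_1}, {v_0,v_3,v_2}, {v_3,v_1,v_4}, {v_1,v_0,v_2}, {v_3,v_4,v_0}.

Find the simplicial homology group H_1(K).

H_1 = Z.

Take the total order v_0 < v_1 < v_2 < v_3 < v_4 on the vertex set. Then K (dimension 2) consists of the simplices:

  0-simplices (5): [v_0], [v_1], [v_2], [v_3], [v_4]
  1-simplices (10): [v_0,v_1], [v_0,v_2], [v_0,v_3], [v_0,v_4], [v_1,v_2], [v_1,v_3], [v_1,v_4], [v_2,v_3], [v_2,v_4], [v_3,v_4]
  2-simplices (5): [v_0,v_1,v_2], [v_0,v_2,v_3], [v_0,v_3,v_4], [v_1,v_2,v_4], [v_1,v_3,v_4]

so the chain groups are C_0 ≅ Z^5, C_1 ≅ Z^10, C_2 ≅ Z^5.

The boundary map ∂_1: C_1 → C_0 sends each edge [p,q] (with p < q) to q − p.
As a 5×10 matrix over Z this has rank 4, with invariant factors (1,1,1,1).

The boundary map ∂_2: C_2 → C_1 maps a triangle to the signed sum of its edges. For instance
  ∂[v_0,v_3,v_4] = [v_3,v_4] − [v_0,v_4] + [v_0,v_3],
  ∂[v_1,v_3,v_4] = [v_3,v_4] − [v_1,v_4] + [v_1,v_3].
The resulting 10×5 matrix has rank 5, and its Smith normal form has invariant factors (1,1,1,1,1).

Reading off H_k = ker ∂_k / im ∂_{k+1}:

  H_1: rank ker ∂_1 − rank ∂_2 = (10 − 4) − 5 = 1, and the invariant factors of ∂_2 are all 1, so H_1 ≅ Z.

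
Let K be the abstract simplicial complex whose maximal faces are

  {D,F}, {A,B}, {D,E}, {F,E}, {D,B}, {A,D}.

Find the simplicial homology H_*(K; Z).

H_0 ≅ Z,  H_1 ≅ Z^2.

Order the vertices as A < B < D < E < F. Listing each simplex with vertices in this order, K has dimension 1 with simplices:

  0-simplices (5): A, B, D, E, F
  1-simplices (6): AB, AD, BD, DE, DF, EF

giving chain groups C_0 ≅ Z^5, C_1 ≅ Z^6.

∂_1: C_1 → C_0 is given by ∂[p,q] = [q] − [p].
The 5×6 boundary matrix has rank 4 and Smith normal form diag(1,1,1,1).

From H_k ≅ ker(∂_k) / im(∂_{k+1}) we obtain:

  H_0: rank C_0 − rank ∂_1 = 5 − 4 = 1, and the invariant factors of ∂_1 are all 1, so H_0 = Z.
  H_1: rank ker ∂_1 − rank ∂_2 = (6 − 4) − 0 = 2, and there is no ∂_2, so H_1 = Z^2.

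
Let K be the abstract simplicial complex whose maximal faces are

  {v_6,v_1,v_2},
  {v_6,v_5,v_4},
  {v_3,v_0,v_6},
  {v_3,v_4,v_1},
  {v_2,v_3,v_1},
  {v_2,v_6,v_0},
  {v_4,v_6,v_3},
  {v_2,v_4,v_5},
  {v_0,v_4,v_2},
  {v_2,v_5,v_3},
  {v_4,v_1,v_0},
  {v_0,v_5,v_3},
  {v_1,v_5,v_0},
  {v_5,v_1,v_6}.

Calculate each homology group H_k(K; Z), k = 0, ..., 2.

H_0 ≅ Z,  H_1 ≅ Z^2,  H_2 ≅ Z.

Take the total order v_0 < v_1 < v_2 < v_3 < v_4 < v_5 < v_6 on the vertex set. Then K (dimension 2) consists of the simplices:

  0-simplices (7): [v_0], [v_1], [v_2], [v_3], [v_4], [v_5], [v_6]
  1-simplices (21): (21 of them)
  2-simplices (14): (14 of them)

so the chain groups are C_0 ≅ Z^7, C_1 ≅ Z^21, C_2 ≅ Z^14.

∂_1: C_1 → C_0 sends each edge [p,q] (with p < q) to q − p.
This gives a 7×21 integer matrix of rank 6; reducing to Smith normal form yields diagonal entries (1,1,1,1,1,1).

∂_2: C_2 → C_1 maps a triangle to the signed sum of its edges. For instance
  ∂[v_1,v_3,v_4] = [v_3,v_4] − [v_1,v_4] + [v_1,v_3],
  ∂[v_0,v_2,v_6] = [v_2,v_6] − [v_0,v_6] + [v_0,v_2].
This gives a 21×14 integer matrix of rank 13; reducing to Smith normal form yields diagonal entries (1,1,1,1,1,1,1,1,1,1,1,1,1).

Reading off H_k = ker ∂_k / im ∂_{k+1}:

  H_0: rank C_0 − rank ∂_1 = 7 − 6 = 1, and the invariant factors of ∂_1 are all 1, so H_0 = Z.
  H_1: rank ker ∂_1 − rank ∂_2 = (21 − 6) − 13 = 2, and the invariant factors of ∂_2 are all 1, so H_1 = Z^2.
  H_2: rank ker ∂_2 − rank ∂_3 = (14 − 13) − 0 = 1, and there is no ∂_3, so H_2 = Z.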